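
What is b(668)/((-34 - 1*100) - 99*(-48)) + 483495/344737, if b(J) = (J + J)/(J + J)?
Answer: 2233124647/1591995466 ≈ 1.4027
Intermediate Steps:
b(J) = 1 (b(J) = (2*J)/((2*J)) = (2*J)*(1/(2*J)) = 1)
b(668)/((-34 - 1*100) - 99*(-48)) + 483495/344737 = 1/((-34 - 1*100) - 99*(-48)) + 483495/344737 = 1/((-34 - 100) + 4752) + 483495*(1/344737) = 1/(-134 + 4752) + 483495/344737 = 1/4618 + 483495/344737 = 2233124647/1591995466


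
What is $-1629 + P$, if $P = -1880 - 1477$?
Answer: $-4986$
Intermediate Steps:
$P = -3357$
$-1629 + P = -1629 - 3357 = -4986$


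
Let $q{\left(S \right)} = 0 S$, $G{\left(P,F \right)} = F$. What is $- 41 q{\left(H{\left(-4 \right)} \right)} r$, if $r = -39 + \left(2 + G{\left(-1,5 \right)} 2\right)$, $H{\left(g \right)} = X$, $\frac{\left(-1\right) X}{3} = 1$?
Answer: $0$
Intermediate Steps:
$X = -3$ ($X = \left(-3\right) 1 = -3$)
$H{\left(g \right)} = -3$
$r = -27$ ($r = -39 + \left(2 + 5 \cdot 2\right) = -39 + \left(2 + 10\right) = -39 + 12 = -27$)
$q{\left(S \right)} = 0$
$- 41 q{\left(H{\left(-4 \right)} \right)} r = \left(-41\right) 0 \left(-27\right) = 0 \left(-27\right) = 0$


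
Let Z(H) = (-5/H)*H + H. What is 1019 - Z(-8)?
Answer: 1032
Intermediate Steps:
Z(H) = -5 + H
1019 - Z(-8) = 1019 - (-5 - 8) = 1019 - 1*(-13) = 1019 + 13 = 1032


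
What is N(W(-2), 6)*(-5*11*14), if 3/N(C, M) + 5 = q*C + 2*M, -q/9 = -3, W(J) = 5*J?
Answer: 2310/263 ≈ 8.7833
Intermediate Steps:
q = 27 (q = -9*(-3) = 27)
N(C, M) = 3/(-5 + 2*M + 27*C) (N(C, M) = 3/(-5 + (27*C + 2*M)) = 3/(-5 + (2*M + 27*C)) = 3/(-5 + 2*M + 27*C))
N(W(-2), 6)*(-5*11*14) = (3/(-5 + 2*6 + 27*(5*(-2))))*(-5*11*14) = (3/(-5 + 12 + 27*(-10)))*(-55*14) = (3/(-5 + 12 - 270))*(-770) = (3/(-263))*(-770) = (3*(-1/263))*(-770) = -3/263*(-770) = 2310/263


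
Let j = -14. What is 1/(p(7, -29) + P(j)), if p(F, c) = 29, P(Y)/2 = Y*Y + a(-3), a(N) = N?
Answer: 1/415 ≈ 0.0024096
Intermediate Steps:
P(Y) = -6 + 2*Y² (P(Y) = 2*(Y*Y - 3) = 2*(Y² - 3) = 2*(-3 + Y²) = -6 + 2*Y²)
1/(p(7, -29) + P(j)) = 1/(29 + (-6 + 2*(-14)²)) = 1/(29 + (-6 + 2*196)) = 1/(29 + (-6 + 392)) = 1/(29 + 386) = 1/415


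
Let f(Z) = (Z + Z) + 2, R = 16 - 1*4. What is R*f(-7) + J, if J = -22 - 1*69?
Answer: -235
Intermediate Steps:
R = 12 (R = 16 - 4 = 12)
J = -91 (J = -22 - 69 = -91)
f(Z) = 2 + 2*Z (f(Z) = 2*Z + 2 = 2 + 2*Z)
R*f(-7) + J = 12*(2 + 2*(-7)) - 91 = 12*(2 - 14) - 91 = 12*(-12) - 91 = -144 - 91 = -235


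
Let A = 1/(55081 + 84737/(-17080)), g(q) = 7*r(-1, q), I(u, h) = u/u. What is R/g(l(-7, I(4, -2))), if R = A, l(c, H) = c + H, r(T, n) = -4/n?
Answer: 3660/940698743 ≈ 3.8907e-6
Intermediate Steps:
I(u, h) = 1
l(c, H) = H + c
g(q) = -28/q (g(q) = 7*(-4/q) = -28/q)
A = 17080/940698743 (A = 1/(55081 + 84737*(-1/17080)) = 1/(55081 - 84737/17080) = 1/(940698743/17080) = 17080/940698743 ≈ 1.8157e-5)
R = 17080/940698743 ≈ 1.8157e-5
R/g(l(-7, I(4, -2))) = 17080/(940698743*((-28/(1 - 7)))) = 17080/(940698743*((-28/(-6)))) = 17080/(940698743*((-28*(-1/6)))) = 17080/(940698743*(14/3)) = (17080/940698743)*(3/14) = 3660/940698743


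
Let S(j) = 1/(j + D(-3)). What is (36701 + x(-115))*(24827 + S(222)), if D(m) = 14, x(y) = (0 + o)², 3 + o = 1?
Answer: 215060944965/236 ≈ 9.1128e+8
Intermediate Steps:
o = -2 (o = -3 + 1 = -2)
x(y) = 4 (x(y) = (0 - 2)² = (-2)² = 4)
S(j) = 1/(14 + j) (S(j) = 1/(j + 14) = 1/(14 + j))
(36701 + x(-115))*(24827 + S(222)) = (36701 + 4)*(24827 + 1/(14 + 222)) = 36705*(24827 + 1/236) = 36705*(5859173/236) = 215060944965/236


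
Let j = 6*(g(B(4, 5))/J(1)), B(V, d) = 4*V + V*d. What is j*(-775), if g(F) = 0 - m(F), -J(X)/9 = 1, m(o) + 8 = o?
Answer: -43400/3 ≈ -14467.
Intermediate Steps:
m(o) = -8 + o
J(X) = -9 (J(X) = -9*1 = -9)
g(F) = 8 - F (g(F) = 0 - (-8 + F) = 0 + (8 - F) = 8 - F)
j = 56/3 (j = 6*((8 - 4*(4 + 5))/(-9)) = 6*((8 - 4*9)*(-1/9)) = 6*((8 - 1*36)*(-1/9)) = 6*((8 - 36)*(-1/9)) = 6*(-28*(-1/9)) = 6*(28/9) = 56/3 ≈ 18.667)
j*(-775) = (56/3)*(-775) = -43400/3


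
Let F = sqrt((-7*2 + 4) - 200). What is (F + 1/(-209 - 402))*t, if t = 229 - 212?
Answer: -17/611 + 17*I*sqrt(210) ≈ -0.027823 + 246.35*I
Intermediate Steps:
t = 17
F = I*sqrt(210) (F = sqrt((-14 + 4) - 200) = sqrt(-10 - 200) = sqrt(-210) = I*sqrt(210) ≈ 14.491*I)
(F + 1/(-209 - 402))*t = (I*sqrt(210) + 1/(-209 - 402))*17 = (I*sqrt(210) + 1/(-611))*17 = (I*sqrt(210) - 1/611)*17 = (-1/611 + I*sqrt(210))*17 = -17/611 + 17*I*sqrt(210)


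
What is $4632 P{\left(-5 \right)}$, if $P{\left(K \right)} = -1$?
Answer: $-4632$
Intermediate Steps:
$4632 P{\left(-5 \right)} = 4632 \left(-1\right) = -4632$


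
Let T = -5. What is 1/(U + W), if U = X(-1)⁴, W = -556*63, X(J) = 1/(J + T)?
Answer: -1296/45396287 ≈ -2.8549e-5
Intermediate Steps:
X(J) = 1/(-5 + J) (X(J) = 1/(J - 5) = 1/(-5 + J))
W = -35028
U = 1/1296 (U = (1/(-5 - 1))⁴ = (1/(-6))⁴ = (-⅙)⁴ = 1/1296 ≈ 0.00077160)
1/(U + W) = 1/(1/1296 - 35028) = 1/(-45396287/1296) = -1296/45396287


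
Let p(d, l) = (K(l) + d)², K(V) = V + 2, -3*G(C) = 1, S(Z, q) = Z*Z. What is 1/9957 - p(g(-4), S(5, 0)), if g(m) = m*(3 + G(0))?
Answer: -7968916/29871 ≈ -266.78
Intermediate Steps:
S(Z, q) = Z²
G(C) = -⅓ (G(C) = -⅓*1 = -⅓)
K(V) = 2 + V
g(m) = 8*m/3 (g(m) = m*(3 - ⅓) = m*(8/3) = 8*m/3)
p(d, l) = (2 + d + l)² (p(d, l) = ((2 + l) + d)² = (2 + d + l)²)
1/9957 - p(g(-4), S(5, 0)) = 1/9957 - (2 + (8/3)*(-4) + 5²)² = 1/9957 - (2 - 32/3 + 25)² = 1/9957 - (49/3)² = 1/9957 - 1*2401/9 = 1/9957 - 2401/9 = -7968916/29871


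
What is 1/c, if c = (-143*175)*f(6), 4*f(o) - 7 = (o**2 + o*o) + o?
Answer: -4/2127125 ≈ -1.8805e-6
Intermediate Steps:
f(o) = 7/4 + o**2/2 + o/4 (f(o) = 7/4 + ((o**2 + o*o) + o)/4 = 7/4 + ((o**2 + o**2) + o)/4 = 7/4 + (2*o**2 + o)/4 = 7/4 + (o + 2*o**2)/4 = 7/4 + (o**2/2 + o/4) = 7/4 + o**2/2 + o/4)
c = -2127125/4 (c = (-143*175)*(7/4 + (1/2)*6**2 + (1/4)*6) = -25025*(7/4 + (1/2)*36 + 3/2) = -25025*(7/4 + 18 + 3/2) = -25025*85/4 = -2127125/4 ≈ -5.3178e+5)
1/c = 1/(-2127125/4) = -4/2127125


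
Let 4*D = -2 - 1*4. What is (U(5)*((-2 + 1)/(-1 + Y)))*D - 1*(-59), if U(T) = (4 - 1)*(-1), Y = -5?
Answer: 239/4 ≈ 59.750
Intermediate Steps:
D = -3/2 (D = (-2 - 1*4)/4 = (-2 - 4)/4 = (¼)*(-6) = -3/2 ≈ -1.5000)
U(T) = -3 (U(T) = 3*(-1) = -3)
(U(5)*((-2 + 1)/(-1 + Y)))*D - 1*(-59) = -3*(-2 + 1)/(-1 - 5)*(-3/2) - 1*(-59) = -(-3)/(-6)*(-3/2) + 59 = -(-3)*(-1)/6*(-3/2) + 59 = -3*⅙*(-3/2) + 59 = -½*(-3/2) + 59 = ¾ + 59 = 239/4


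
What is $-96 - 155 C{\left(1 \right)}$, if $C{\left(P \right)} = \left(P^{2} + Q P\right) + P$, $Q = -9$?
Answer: $989$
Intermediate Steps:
$C{\left(P \right)} = P^{2} - 8 P$ ($C{\left(P \right)} = \left(P^{2} - 9 P\right) + P = P^{2} - 8 P$)
$-96 - 155 C{\left(1 \right)} = -96 - 155 \cdot 1 \left(-8 + 1\right) = -96 - 155 \cdot 1 \left(-7\right) = -96 - -1085 = -96 + 1085 = 989$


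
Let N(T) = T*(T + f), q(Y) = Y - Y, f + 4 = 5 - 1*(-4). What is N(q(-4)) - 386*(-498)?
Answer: 192228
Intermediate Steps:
f = 5 (f = -4 + (5 - 1*(-4)) = -4 + (5 + 4) = -4 + 9 = 5)
q(Y) = 0
N(T) = T*(5 + T) (N(T) = T*(T + 5) = T*(5 + T))
N(q(-4)) - 386*(-498) = 0*(5 + 0) - 386*(-498) = 0*5 + 192228 = 0 + 192228 = 192228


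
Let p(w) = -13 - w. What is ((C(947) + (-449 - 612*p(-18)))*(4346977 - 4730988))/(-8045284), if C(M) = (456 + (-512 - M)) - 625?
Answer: -1972664507/8045284 ≈ -245.20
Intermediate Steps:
C(M) = -681 - M (C(M) = (-56 - M) - 625 = -681 - M)
((C(947) + (-449 - 612*p(-18)))*(4346977 - 4730988))/(-8045284) = (((-681 - 1*947) + (-449 - 612*(-13 - 1*(-18))))*(4346977 - 4730988))/(-8045284) = (((-681 - 947) + (-449 - 612*(-13 + 18)))*(-384011))*(-1/8045284) = ((-1628 + (-449 - 612*5))*(-384011))*(-1/8045284) = ((-1628 + (-449 - 3060))*(-384011))*(-1/8045284) = ((-1628 - 3509)*(-384011))*(-1/8045284) = -5137*(-384011)*(-1/8045284) = 1972664507*(-1/8045284) = -1972664507/8045284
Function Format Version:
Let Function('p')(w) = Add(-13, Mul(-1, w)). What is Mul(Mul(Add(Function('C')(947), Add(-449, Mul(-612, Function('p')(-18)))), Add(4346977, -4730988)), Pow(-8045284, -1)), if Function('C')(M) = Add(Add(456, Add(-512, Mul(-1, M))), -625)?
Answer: Rational(-1972664507, 8045284) ≈ -245.20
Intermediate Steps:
Function('C')(M) = Add(-681, Mul(-1, M)) (Function('C')(M) = Add(Add(-56, Mul(-1, M)), -625) = Add(-681, Mul(-1, M)))
Mul(Mul(Add(Function('C')(947), Add(-449, Mul(-612, Function('p')(-18)))), Add(4346977, -4730988)), Pow(-8045284, -1)) = Mul(Mul(Add(Add(-681, Mul(-1, 947)), Add(-449, Mul(-612, Add(-13, Mul(-1, -18))))), Add(4346977, -4730988)), Pow(-8045284, -1)) = Mul(Mul(Add(Add(-681, -947), Add(-449, Mul(-612, Add(-13, 18)))), -384011), Rational(-1, 8045284)) = Mul(Mul(Add(-1628, Add(-449, Mul(-612, 5))), -384011), Rational(-1, 8045284)) = Mul(Mul(Add(-1628, Add(-449, -3060)), -384011), Rational(-1, 8045284)) = Mul(Mul(Add(-1628, -3509), -384011), Rational(-1, 8045284)) = Mul(Mul(-5137, -384011), Rational(-1, 8045284)) = Mul(1972664507, Rational(-1, 8045284)) = Rational(-1972664507, 8045284)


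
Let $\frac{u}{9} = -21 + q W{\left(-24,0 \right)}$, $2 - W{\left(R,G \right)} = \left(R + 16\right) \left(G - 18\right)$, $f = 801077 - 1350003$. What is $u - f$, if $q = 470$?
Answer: $-51923$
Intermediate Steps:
$f = -548926$ ($f = 801077 - 1350003 = -548926$)
$W{\left(R,G \right)} = 2 - \left(-18 + G\right) \left(16 + R\right)$ ($W{\left(R,G \right)} = 2 - \left(R + 16\right) \left(G - 18\right) = 2 - \left(16 + R\right) \left(-18 + G\right) = 2 - \left(-18 + G\right) \left(16 + R\right)$)
$u = -600849$ ($u = 9 \left(-21 + 470 \left(290 - 0 + 18 \left(-24\right) - 0 \left(-24\right)\right)\right) = 9 \left(-21 + 470 \left(290 + 0 - 432 + 0\right)\right) = 9 \left(-21 + 470 \left(-142\right)\right) = 9 \left(-21 - 66740\right) = 9 \left(-66761\right) = -600849$)
$u - f = -600849 - -548926 = -600849 + 548926 = -51923$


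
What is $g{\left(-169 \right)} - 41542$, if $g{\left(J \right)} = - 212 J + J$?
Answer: $-5883$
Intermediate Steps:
$g{\left(J \right)} = - 211 J$
$g{\left(-169 \right)} - 41542 = \left(-211\right) \left(-169\right) - 41542 = 35659 - 41542 = -5883$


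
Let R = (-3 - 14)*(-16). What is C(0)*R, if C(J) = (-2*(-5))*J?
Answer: 0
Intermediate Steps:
R = 272 (R = -17*(-16) = 272)
C(J) = 10*J
C(0)*R = (10*0)*272 = 0*272 = 0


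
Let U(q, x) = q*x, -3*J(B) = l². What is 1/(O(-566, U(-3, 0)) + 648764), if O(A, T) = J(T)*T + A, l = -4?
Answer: 1/648198 ≈ 1.5427e-6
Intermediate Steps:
J(B) = -16/3 (J(B) = -⅓*(-4)² = -⅓*16 = -16/3)
O(A, T) = A - 16*T/3 (O(A, T) = -16*T/3 + A = A - 16*T/3)
1/(O(-566, U(-3, 0)) + 648764) = 1/((-566 - (-16)*0) + 648764) = 1/((-566 - 16/3*0) + 648764) = 1/((-566 + 0) + 648764) = 1/(-566 + 648764) = 1/648198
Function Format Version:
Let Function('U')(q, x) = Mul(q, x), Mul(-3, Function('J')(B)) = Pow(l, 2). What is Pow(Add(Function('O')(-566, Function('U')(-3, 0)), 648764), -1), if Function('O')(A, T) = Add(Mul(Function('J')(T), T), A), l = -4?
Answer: Rational(1, 648198) ≈ 1.5427e-6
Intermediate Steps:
Function('J')(B) = Rational(-16, 3) (Function('J')(B) = Mul(Rational(-1, 3), Pow(-4, 2)) = Mul(Rational(-1, 3), 16) = Rational(-16, 3))
Function('O')(A, T) = Add(A, Mul(Rational(-16, 3), T)) (Function('O')(A, T) = Add(Mul(Rational(-16, 3), T), A) = Add(A, Mul(Rational(-16, 3), T)))
Pow(Add(Function('O')(-566, Function('U')(-3, 0)), 648764), -1) = Pow(Add(Add(-566, Mul(Rational(-16, 3), Mul(-3, 0))), 648764), -1) = Pow(Add(Add(-566, Mul(Rational(-16, 3), 0)), 648764), -1) = Pow(Add(Add(-566, 0), 648764), -1) = Pow(Add(-566, 648764), -1) = Pow(648198, -1) = Rational(1, 648198)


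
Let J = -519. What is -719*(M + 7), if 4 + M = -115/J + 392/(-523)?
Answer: -482454752/271437 ≈ -1777.4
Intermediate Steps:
M = -1229051/271437 (M = -4 + (-115/(-519) + 392/(-523)) = -4 + (-115*(-1/519) + 392*(-1/523)) = -4 + (115/519 - 392/523) = -4 - 143303/271437 = -1229051/271437 ≈ -4.5279)
-719*(M + 7) = -719*(-1229051/271437 + 7) = -719*671008/271437 = -482454752/271437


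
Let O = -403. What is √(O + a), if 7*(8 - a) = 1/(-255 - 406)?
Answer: 4*I*√528537583/4627 ≈ 19.875*I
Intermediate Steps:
a = 37017/4627 (a = 8 - 1/(7*(-255 - 406)) = 8 - ⅐/(-661) = 8 - ⅐*(-1/661) = 8 + 1/4627 = 37017/4627 ≈ 8.0002)
√(O + a) = √(-403 + 37017/4627) = √(-1827664/4627) = 4*I*√528537583/4627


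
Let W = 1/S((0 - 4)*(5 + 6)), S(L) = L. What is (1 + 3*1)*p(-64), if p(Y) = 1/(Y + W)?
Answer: -176/2817 ≈ -0.062478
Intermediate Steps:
W = -1/44 (W = 1/((0 - 4)*(5 + 6)) = 1/(-4*11) = 1/(-44) = -1/44 ≈ -0.022727)
p(Y) = 1/(-1/44 + Y) (p(Y) = 1/(Y - 1/44) = 1/(-1/44 + Y))
(1 + 3*1)*p(-64) = (1 + 3*1)*(44/(-1 + 44*(-64))) = (1 + 3)*(44/(-1 - 2816)) = 4*(44/(-2817)) = 4*(44*(-1/2817)) = 4*(-44/2817) = -176/2817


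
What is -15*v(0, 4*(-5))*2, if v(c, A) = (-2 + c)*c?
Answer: 0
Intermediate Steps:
v(c, A) = c*(-2 + c)
-15*v(0, 4*(-5))*2 = -0*(-2 + 0)*2 = -0*(-2)*2 = -15*0*2 = 0*2 = 0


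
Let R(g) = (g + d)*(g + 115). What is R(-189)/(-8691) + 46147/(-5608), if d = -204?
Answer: -188051811/16246376 ≈ -11.575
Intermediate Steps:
R(g) = (-204 + g)*(115 + g) (R(g) = (g - 204)*(g + 115) = (-204 + g)*(115 + g))
R(-189)/(-8691) + 46147/(-5608) = (-23460 + (-189)**2 - 89*(-189))/(-8691) + 46147/(-5608) = (-23460 + 35721 + 16821)*(-1/8691) + 46147*(-1/5608) = 29082*(-1/8691) - 46147/5608 = -9694/2897 - 46147/5608 = -188051811/16246376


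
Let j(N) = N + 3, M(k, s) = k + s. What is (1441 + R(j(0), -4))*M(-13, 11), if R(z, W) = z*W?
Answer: -2858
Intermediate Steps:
j(N) = 3 + N
R(z, W) = W*z
(1441 + R(j(0), -4))*M(-13, 11) = (1441 - 4*(3 + 0))*(-13 + 11) = (1441 - 4*3)*(-2) = (1441 - 12)*(-2) = 1429*(-2) = -2858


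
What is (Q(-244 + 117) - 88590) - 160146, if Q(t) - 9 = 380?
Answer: -248347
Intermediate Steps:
Q(t) = 389 (Q(t) = 9 + 380 = 389)
(Q(-244 + 117) - 88590) - 160146 = (389 - 88590) - 160146 = -88201 - 160146 = -248347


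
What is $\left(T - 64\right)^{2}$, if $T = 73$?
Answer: $81$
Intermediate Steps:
$\left(T - 64\right)^{2} = \left(73 - 64\right)^{2} = 9^{2} = 81$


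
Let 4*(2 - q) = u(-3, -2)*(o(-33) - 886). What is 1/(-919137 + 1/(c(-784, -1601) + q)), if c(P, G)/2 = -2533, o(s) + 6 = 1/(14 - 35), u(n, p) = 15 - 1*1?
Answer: -11651/10708865193 ≈ -1.0880e-6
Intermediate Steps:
u(n, p) = 14 (u(n, p) = 15 - 1 = 14)
o(s) = -127/21 (o(s) = -6 + 1/(14 - 35) = -6 + 1/(-21) = -6 - 1/21 = -127/21)
c(P, G) = -5066 (c(P, G) = 2*(-2533) = -5066)
q = 18745/6 (q = 2 - 7*(-127/21 - 886)/2 = 2 - 7*(-18733)/(2*21) = 2 - ¼*(-37466/3) = 2 + 18733/6 = 18745/6 ≈ 3124.2)
1/(-919137 + 1/(c(-784, -1601) + q)) = 1/(-919137 + 1/(-5066 + 18745/6)) = 1/(-919137 + 1/(-11651/6)) = 1/(-919137 - 6/11651) = 1/(-10708865193/11651) = -11651/10708865193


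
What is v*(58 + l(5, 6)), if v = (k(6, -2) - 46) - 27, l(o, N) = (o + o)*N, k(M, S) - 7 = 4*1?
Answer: -7316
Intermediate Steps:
k(M, S) = 11 (k(M, S) = 7 + 4*1 = 7 + 4 = 11)
l(o, N) = 2*N*o (l(o, N) = (2*o)*N = 2*N*o)
v = -62 (v = (11 - 46) - 27 = -35 - 27 = -62)
v*(58 + l(5, 6)) = -62*(58 + 2*6*5) = -62*(58 + 60) = -62*118 = -7316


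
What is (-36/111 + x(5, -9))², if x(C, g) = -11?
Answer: 175561/1369 ≈ 128.24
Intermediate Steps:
(-36/111 + x(5, -9))² = (-36/111 - 11)² = (-36*1/111 - 11)² = (-12/37 - 11)² = (-419/37)² = 175561/1369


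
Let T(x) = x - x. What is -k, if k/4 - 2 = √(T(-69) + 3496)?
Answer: -8 - 8*√874 ≈ -244.51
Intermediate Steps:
T(x) = 0
k = 8 + 8*√874 (k = 8 + 4*√(0 + 3496) = 8 + 4*√3496 = 8 + 4*(2*√874) = 8 + 8*√874 ≈ 244.51)
-k = -(8 + 8*√874) = -8 - 8*√874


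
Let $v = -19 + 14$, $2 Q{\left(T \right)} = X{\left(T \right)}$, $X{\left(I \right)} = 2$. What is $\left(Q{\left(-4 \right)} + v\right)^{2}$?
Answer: $16$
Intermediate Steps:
$Q{\left(T \right)} = 1$ ($Q{\left(T \right)} = \frac{1}{2} \cdot 2 = 1$)
$v = -5$
$\left(Q{\left(-4 \right)} + v\right)^{2} = \left(1 - 5\right)^{2} = \left(-4\right)^{2} = 16$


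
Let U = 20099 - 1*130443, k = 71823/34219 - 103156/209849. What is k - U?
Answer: 792372267587827/7180822931 ≈ 1.1035e+5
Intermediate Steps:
k = 11542089563/7180822931 (k = 71823*(1/34219) - 103156*1/209849 = 71823/34219 - 103156/209849 = 11542089563/7180822931 ≈ 1.6073)
U = -110344 (U = 20099 - 130443 = -110344)
k - U = 11542089563/7180822931 - 1*(-110344) = 11542089563/7180822931 + 110344 = 792372267587827/7180822931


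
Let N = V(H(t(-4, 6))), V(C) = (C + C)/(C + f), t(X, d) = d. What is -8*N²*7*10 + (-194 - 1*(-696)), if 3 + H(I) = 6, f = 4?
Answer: 634/7 ≈ 90.571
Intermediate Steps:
H(I) = 3 (H(I) = -3 + 6 = 3)
V(C) = 2*C/(4 + C) (V(C) = (C + C)/(C + 4) = (2*C)/(4 + C) = 2*C/(4 + C))
N = 6/7 (N = 2*3/(4 + 3) = 2*3/7 = 2*3*(⅐) = 6/7 ≈ 0.85714)
-8*N²*7*10 + (-194 - 1*(-696)) = -8*(6/7)²*7*10 + (-194 - 1*(-696)) = -288*7/49*10 + (-194 + 696) = -8*36/7*10 + 502 = -288/7*10 + 502 = -2880/7 + 502 = 634/7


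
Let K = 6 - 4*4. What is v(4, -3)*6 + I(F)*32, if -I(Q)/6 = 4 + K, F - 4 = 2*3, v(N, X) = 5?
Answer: 1182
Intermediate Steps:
K = -10 (K = 6 - 16 = -10)
F = 10 (F = 4 + 2*3 = 4 + 6 = 10)
I(Q) = 36 (I(Q) = -6*(4 - 10) = -6*(-6) = 36)
v(4, -3)*6 + I(F)*32 = 5*6 + 36*32 = 30 + 1152 = 1182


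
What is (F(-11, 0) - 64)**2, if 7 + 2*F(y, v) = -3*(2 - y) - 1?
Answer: 30625/4 ≈ 7656.3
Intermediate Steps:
F(y, v) = -7 + 3*y/2 (F(y, v) = -7/2 + (-3*(2 - y) - 1)/2 = -7/2 + ((-6 + 3*y) - 1)/2 = -7/2 + (-7 + 3*y)/2 = -7/2 + (-7/2 + 3*y/2) = -7 + 3*y/2)
(F(-11, 0) - 64)**2 = ((-7 + (3/2)*(-11)) - 64)**2 = ((-7 - 33/2) - 64)**2 = (-47/2 - 64)**2 = (-175/2)**2 = 30625/4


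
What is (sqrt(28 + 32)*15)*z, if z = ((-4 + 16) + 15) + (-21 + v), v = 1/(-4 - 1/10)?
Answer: 7080*sqrt(15)/41 ≈ 668.80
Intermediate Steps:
v = -10/41 (v = 1/(-4 - 1*1/10) = 1/(-4 - 1/10) = 1/(-41/10) = -10/41 ≈ -0.24390)
z = 236/41 (z = ((-4 + 16) + 15) + (-21 - 10/41) = (12 + 15) - 871/41 = 27 - 871/41 = 236/41 ≈ 5.7561)
(sqrt(28 + 32)*15)*z = (sqrt(28 + 32)*15)*(236/41) = (sqrt(60)*15)*(236/41) = ((2*sqrt(15))*15)*(236/41) = (30*sqrt(15))*(236/41) = 7080*sqrt(15)/41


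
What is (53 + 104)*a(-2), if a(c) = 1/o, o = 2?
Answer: 157/2 ≈ 78.500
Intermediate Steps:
a(c) = ½ (a(c) = 1/2 = ½)
(53 + 104)*a(-2) = (53 + 104)*(½) = 157*(½) = 157/2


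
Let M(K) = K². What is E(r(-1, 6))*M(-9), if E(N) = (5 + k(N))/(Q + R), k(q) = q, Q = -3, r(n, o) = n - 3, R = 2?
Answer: -81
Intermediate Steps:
r(n, o) = -3 + n
E(N) = -5 - N (E(N) = (5 + N)/(-3 + 2) = (5 + N)/(-1) = (5 + N)*(-1) = -5 - N)
E(r(-1, 6))*M(-9) = (-5 - (-3 - 1))*(-9)² = (-5 - 1*(-4))*81 = (-5 + 4)*81 = -1*81 = -81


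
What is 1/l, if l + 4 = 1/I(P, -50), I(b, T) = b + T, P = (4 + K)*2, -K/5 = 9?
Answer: -132/529 ≈ -0.24953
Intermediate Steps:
K = -45 (K = -5*9 = -45)
P = -82 (P = (4 - 45)*2 = -41*2 = -82)
I(b, T) = T + b
l = -529/132 (l = -4 + 1/(-50 - 82) = -4 + 1/(-132) = -4 - 1/132 = -529/132 ≈ -4.0076)
1/l = 1/(-529/132) = -132/529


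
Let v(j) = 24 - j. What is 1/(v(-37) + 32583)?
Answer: 1/32644 ≈ 3.0634e-5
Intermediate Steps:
1/(v(-37) + 32583) = 1/((24 - 1*(-37)) + 32583) = 1/((24 + 37) + 32583) = 1/(61 + 32583) = 1/32644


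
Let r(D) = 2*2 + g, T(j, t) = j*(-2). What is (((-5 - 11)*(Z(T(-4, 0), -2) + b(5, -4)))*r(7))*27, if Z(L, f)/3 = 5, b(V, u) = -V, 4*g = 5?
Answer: -22680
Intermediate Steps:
g = 5/4 (g = (¼)*5 = 5/4 ≈ 1.2500)
T(j, t) = -2*j
Z(L, f) = 15 (Z(L, f) = 3*5 = 15)
r(D) = 21/4 (r(D) = 2*2 + 5/4 = 4 + 5/4 = 21/4)
(((-5 - 11)*(Z(T(-4, 0), -2) + b(5, -4)))*r(7))*27 = (((-5 - 11)*(15 - 1*5))*(21/4))*27 = (-16*(15 - 5)*(21/4))*27 = (-16*10*(21/4))*27 = -160*21/4*27 = -840*27 = -22680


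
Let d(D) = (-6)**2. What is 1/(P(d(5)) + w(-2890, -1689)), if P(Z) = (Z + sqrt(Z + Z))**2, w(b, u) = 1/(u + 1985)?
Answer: 119858984/131264998273 - 37850112*sqrt(2)/131264998273 ≈ 0.00050532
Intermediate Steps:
d(D) = 36
w(b, u) = 1/(1985 + u)
P(Z) = (Z + sqrt(2)*sqrt(Z))**2 (P(Z) = (Z + sqrt(2*Z))**2 = (Z + sqrt(2)*sqrt(Z))**2)
1/(P(d(5)) + w(-2890, -1689)) = 1/((36 + sqrt(2)*sqrt(36))**2 + 1/(1985 - 1689)) = 1/((36 + sqrt(2)*6)**2 + 1/296) = 1/((36 + 6*sqrt(2))**2 + 1/296) = 1/(1/296 + (36 + 6*sqrt(2))**2)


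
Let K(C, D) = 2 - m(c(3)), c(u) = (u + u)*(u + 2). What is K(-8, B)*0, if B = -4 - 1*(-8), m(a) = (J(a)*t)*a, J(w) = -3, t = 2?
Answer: 0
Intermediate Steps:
c(u) = 2*u*(2 + u) (c(u) = (2*u)*(2 + u) = 2*u*(2 + u))
m(a) = -6*a (m(a) = (-3*2)*a = -6*a)
B = 4 (B = -4 + 8 = 4)
K(C, D) = 182 (K(C, D) = 2 - (-6)*2*3*(2 + 3) = 2 - (-6)*2*3*5 = 2 - (-6)*30 = 2 - 1*(-180) = 2 + 180 = 182)
K(-8, B)*0 = 182*0 = 0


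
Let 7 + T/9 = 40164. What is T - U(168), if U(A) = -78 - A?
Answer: 361659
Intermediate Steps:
T = 361413 (T = -63 + 9*40164 = -63 + 361476 = 361413)
T - U(168) = 361413 - (-78 - 1*168) = 361413 - (-78 - 168) = 361413 - 1*(-246) = 361413 + 246 = 361659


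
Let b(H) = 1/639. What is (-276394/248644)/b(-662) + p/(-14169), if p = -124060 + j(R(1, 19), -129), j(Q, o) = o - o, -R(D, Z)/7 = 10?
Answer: -1235811006907/1761518418 ≈ -701.56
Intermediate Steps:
b(H) = 1/639
R(D, Z) = -70 (R(D, Z) = -7*10 = -70)
j(Q, o) = 0
p = -124060 (p = -124060 + 0 = -124060)
(-276394/248644)/b(-662) + p/(-14169) = (-276394/248644)/(1/639) - 124060/(-14169) = -276394*1/248644*639 - 124060*(-1/14169) = -138197/124322*639 + 124060/14169 = -88307883/124322 + 124060/14169 = -1235811006907/1761518418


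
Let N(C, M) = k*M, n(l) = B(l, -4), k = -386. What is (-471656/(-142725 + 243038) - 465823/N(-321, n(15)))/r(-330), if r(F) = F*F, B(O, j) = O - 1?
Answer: 196352327/262372262768 ≈ 0.00074837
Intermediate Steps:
B(O, j) = -1 + O
r(F) = F**2
n(l) = -1 + l
N(C, M) = -386*M
(-471656/(-142725 + 243038) - 465823/N(-321, n(15)))/r(-330) = (-471656/(-142725 + 243038) - 465823*(-1/(386*(-1 + 15))))/((-330)**2) = (-471656/100313 - 465823/((-386*14)))/108900 = (-471656*1/100313 - 465823/(-5404))*(1/108900) = (-471656/100313 - 465823*(-1/5404))*(1/108900) = (-471656/100313 + 465823/5404)*(1/108900) = (44179273575/542091452)*(1/108900) = 196352327/262372262768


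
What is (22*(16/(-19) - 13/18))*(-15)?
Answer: 29425/57 ≈ 516.23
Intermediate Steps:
(22*(16/(-19) - 13/18))*(-15) = (22*(16*(-1/19) - 13*1/18))*(-15) = (22*(-16/19 - 13/18))*(-15) = (22*(-535/342))*(-15) = -5885/171*(-15) = 29425/57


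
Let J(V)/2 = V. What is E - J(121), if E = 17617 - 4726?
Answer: 12649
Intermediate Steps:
J(V) = 2*V
E = 12891
E - J(121) = 12891 - 2*121 = 12891 - 1*242 = 12891 - 242 = 12649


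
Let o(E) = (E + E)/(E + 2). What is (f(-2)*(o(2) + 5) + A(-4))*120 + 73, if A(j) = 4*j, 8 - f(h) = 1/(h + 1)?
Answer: 4633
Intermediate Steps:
o(E) = 2*E/(2 + E) (o(E) = (2*E)/(2 + E) = 2*E/(2 + E))
f(h) = 8 - 1/(1 + h) (f(h) = 8 - 1/(h + 1) = 8 - 1/(1 + h))
(f(-2)*(o(2) + 5) + A(-4))*120 + 73 = (((7 + 8*(-2))/(1 - 2))*(2*2/(2 + 2) + 5) + 4*(-4))*120 + 73 = (((7 - 16)/(-1))*(2*2/4 + 5) - 16)*120 + 73 = ((-1*(-9))*(2*2*(¼) + 5) - 16)*120 + 73 = (9*(1 + 5) - 16)*120 + 73 = (9*6 - 16)*120 + 73 = (54 - 16)*120 + 73 = 38*120 + 73 = 4560 + 73 = 4633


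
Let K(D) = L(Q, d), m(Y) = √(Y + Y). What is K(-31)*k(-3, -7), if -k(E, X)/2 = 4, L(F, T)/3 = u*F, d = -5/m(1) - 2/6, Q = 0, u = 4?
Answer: 0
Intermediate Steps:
m(Y) = √2*√Y (m(Y) = √(2*Y) = √2*√Y)
d = -⅓ - 5*√2/2 (d = -5*√2/2 - 2/6 = -5*√2/2 - 2*⅙ = -5*√2/2 - ⅓ = -⅓ - 5*√2/2 ≈ -3.8689)
L(F, T) = 12*F (L(F, T) = 3*(4*F) = 12*F)
K(D) = 0 (K(D) = 12*0 = 0)
k(E, X) = -8 (k(E, X) = -2*4 = -8)
K(-31)*k(-3, -7) = 0*(-8) = 0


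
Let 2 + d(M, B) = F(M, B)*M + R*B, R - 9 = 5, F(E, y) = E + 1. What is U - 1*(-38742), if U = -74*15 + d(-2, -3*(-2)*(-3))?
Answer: 37380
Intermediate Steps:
F(E, y) = 1 + E
R = 14 (R = 9 + 5 = 14)
d(M, B) = -2 + 14*B + M*(1 + M) (d(M, B) = -2 + ((1 + M)*M + 14*B) = -2 + (M*(1 + M) + 14*B) = -2 + (14*B + M*(1 + M)) = -2 + 14*B + M*(1 + M))
U = -1362 (U = -74*15 + (-2 + 14*(-3*(-2)*(-3)) - 2*(1 - 2)) = -1110 + (-2 + 14*(6*(-3)) - 2*(-1)) = -1110 + (-2 + 14*(-18) + 2) = -1110 + (-2 - 252 + 2) = -1110 - 252 = -1362)
U - 1*(-38742) = -1362 - 1*(-38742) = -1362 + 38742 = 37380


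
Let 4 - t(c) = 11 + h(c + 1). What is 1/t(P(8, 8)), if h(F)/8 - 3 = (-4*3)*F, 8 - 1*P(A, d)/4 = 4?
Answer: 1/1601 ≈ 0.00062461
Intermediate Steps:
P(A, d) = 16 (P(A, d) = 32 - 4*4 = 32 - 16 = 16)
h(F) = 24 - 96*F (h(F) = 24 + 8*((-4*3)*F) = 24 + 8*(-12*F) = 24 - 96*F)
t(c) = 65 + 96*c (t(c) = 4 - (11 + (24 - 96*(c + 1))) = 4 - (11 + (24 - 96*(1 + c))) = 4 - (11 + (24 + (-96 - 96*c))) = 4 - (11 + (-72 - 96*c)) = 4 - (-61 - 96*c) = 4 + (61 + 96*c) = 65 + 96*c)
1/t(P(8, 8)) = 1/(65 + 96*16) = 1/(65 + 1536) = 1/1601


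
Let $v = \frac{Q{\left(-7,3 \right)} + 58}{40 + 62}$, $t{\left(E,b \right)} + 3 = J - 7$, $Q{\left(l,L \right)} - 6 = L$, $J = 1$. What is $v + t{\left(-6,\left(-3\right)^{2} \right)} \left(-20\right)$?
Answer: $\frac{18427}{102} \approx 180.66$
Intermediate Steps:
$Q{\left(l,L \right)} = 6 + L$
$t{\left(E,b \right)} = -9$ ($t{\left(E,b \right)} = -3 + \left(1 - 7\right) = -3 - 6 = -9$)
$v = \frac{67}{102}$ ($v = \frac{\left(6 + 3\right) + 58}{40 + 62} = \frac{9 + 58}{102} = 67 \cdot \frac{1}{102} = \frac{67}{102} \approx 0.65686$)
$v + t{\left(-6,\left(-3\right)^{2} \right)} \left(-20\right) = \frac{67}{102} - -180 = \frac{67}{102} + 180 = \frac{18427}{102}$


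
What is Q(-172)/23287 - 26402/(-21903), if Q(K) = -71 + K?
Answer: 609500945/510055161 ≈ 1.1950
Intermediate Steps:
Q(-172)/23287 - 26402/(-21903) = (-71 - 172)/23287 - 26402/(-21903) = -243*1/23287 - 26402*(-1/21903) = -243/23287 + 26402/21903 = 609500945/510055161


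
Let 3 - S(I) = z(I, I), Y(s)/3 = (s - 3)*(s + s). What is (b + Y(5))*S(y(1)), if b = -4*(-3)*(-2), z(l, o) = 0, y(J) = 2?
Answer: 108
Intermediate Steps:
Y(s) = 6*s*(-3 + s) (Y(s) = 3*((s - 3)*(s + s)) = 3*((-3 + s)*(2*s)) = 3*(2*s*(-3 + s)) = 6*s*(-3 + s))
S(I) = 3 (S(I) = 3 - 1*0 = 3 + 0 = 3)
b = -24 (b = 12*(-2) = -24)
(b + Y(5))*S(y(1)) = (-24 + 6*5*(-3 + 5))*3 = (-24 + 6*5*2)*3 = (-24 + 60)*3 = 36*3 = 108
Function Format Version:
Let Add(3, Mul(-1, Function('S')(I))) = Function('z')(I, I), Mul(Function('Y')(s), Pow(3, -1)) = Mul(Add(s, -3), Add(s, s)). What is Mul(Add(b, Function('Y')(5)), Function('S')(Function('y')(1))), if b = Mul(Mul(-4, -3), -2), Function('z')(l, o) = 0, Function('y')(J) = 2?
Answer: 108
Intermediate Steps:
Function('Y')(s) = Mul(6, s, Add(-3, s)) (Function('Y')(s) = Mul(3, Mul(Add(s, -3), Add(s, s))) = Mul(3, Mul(Add(-3, s), Mul(2, s))) = Mul(3, Mul(2, s, Add(-3, s))) = Mul(6, s, Add(-3, s)))
Function('S')(I) = 3 (Function('S')(I) = Add(3, Mul(-1, 0)) = Add(3, 0) = 3)
b = -24 (b = Mul(12, -2) = -24)
Mul(Add(b, Function('Y')(5)), Function('S')(Function('y')(1))) = Mul(Add(-24, Mul(6, 5, Add(-3, 5))), 3) = Mul(Add(-24, Mul(6, 5, 2)), 3) = Mul(Add(-24, 60), 3) = Mul(36, 3) = 108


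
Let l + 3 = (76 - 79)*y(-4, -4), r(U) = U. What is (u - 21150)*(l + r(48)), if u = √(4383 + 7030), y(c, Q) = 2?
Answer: -824850 + 39*√11413 ≈ -8.2068e+5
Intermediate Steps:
l = -9 (l = -3 + (76 - 79)*2 = -3 - 3*2 = -3 - 6 = -9)
u = √11413 ≈ 106.83
(u - 21150)*(l + r(48)) = (√11413 - 21150)*(-9 + 48) = (-21150 + √11413)*39 = -824850 + 39*√11413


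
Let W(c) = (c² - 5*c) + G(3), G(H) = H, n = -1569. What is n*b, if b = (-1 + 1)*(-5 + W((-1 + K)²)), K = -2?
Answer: 0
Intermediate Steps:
W(c) = 3 + c² - 5*c (W(c) = (c² - 5*c) + 3 = 3 + c² - 5*c)
b = 0 (b = (-1 + 1)*(-5 + (3 + ((-1 - 2)²)² - 5*(-1 - 2)²)) = 0*(-5 + (3 + ((-3)²)² - 5*(-3)²)) = 0*(-5 + (3 + 9² - 5*9)) = 0*(-5 + (3 + 81 - 45)) = 0*(-5 + 39) = 0*34 = 0)
n*b = -1569*0 = 0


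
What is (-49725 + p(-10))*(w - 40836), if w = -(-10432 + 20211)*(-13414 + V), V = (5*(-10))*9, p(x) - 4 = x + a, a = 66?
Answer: -6731356701300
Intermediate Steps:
p(x) = 70 + x (p(x) = 4 + (x + 66) = 4 + (66 + x) = 70 + x)
V = -450 (V = -50*9 = -450)
w = 135576056 (w = -(-10432 + 20211)*(-13414 - 450) = -9779*(-13864) = -1*(-135576056) = 135576056)
(-49725 + p(-10))*(w - 40836) = (-49725 + (70 - 10))*(135576056 - 40836) = (-49725 + 60)*135535220 = -49665*135535220 = -6731356701300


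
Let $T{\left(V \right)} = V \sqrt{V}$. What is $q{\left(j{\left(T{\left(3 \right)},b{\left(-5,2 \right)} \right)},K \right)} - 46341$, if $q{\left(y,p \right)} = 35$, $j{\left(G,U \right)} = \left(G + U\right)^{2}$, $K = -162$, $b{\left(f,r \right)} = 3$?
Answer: $-46306$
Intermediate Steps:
$T{\left(V \right)} = V^{\frac{3}{2}}$
$q{\left(j{\left(T{\left(3 \right)},b{\left(-5,2 \right)} \right)},K \right)} - 46341 = 35 - 46341 = -46306$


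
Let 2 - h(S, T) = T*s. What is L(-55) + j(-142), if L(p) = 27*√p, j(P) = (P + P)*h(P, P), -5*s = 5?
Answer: 39760 + 27*I*√55 ≈ 39760.0 + 200.24*I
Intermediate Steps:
s = -1 (s = -⅕*5 = -1)
h(S, T) = 2 + T (h(S, T) = 2 - T*(-1) = 2 - (-1)*T = 2 + T)
j(P) = 2*P*(2 + P) (j(P) = (P + P)*(2 + P) = (2*P)*(2 + P) = 2*P*(2 + P))
L(-55) + j(-142) = 27*√(-55) + 2*(-142)*(2 - 142) = 27*(I*√55) + 2*(-142)*(-140) = 27*I*√55 + 39760 = 39760 + 27*I*√55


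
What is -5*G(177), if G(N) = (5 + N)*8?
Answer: -7280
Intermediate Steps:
G(N) = 40 + 8*N
-5*G(177) = -5*(40 + 8*177) = -5*(40 + 1416) = -5*1456 = -7280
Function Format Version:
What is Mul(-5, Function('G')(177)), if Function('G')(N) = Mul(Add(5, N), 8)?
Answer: -7280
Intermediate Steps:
Function('G')(N) = Add(40, Mul(8, N))
Mul(-5, Function('G')(177)) = Mul(-5, Add(40, Mul(8, 177))) = Mul(-5, Add(40, 1416)) = Mul(-5, 1456) = -7280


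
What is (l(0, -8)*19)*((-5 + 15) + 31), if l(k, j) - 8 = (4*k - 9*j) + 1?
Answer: 63099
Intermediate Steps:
l(k, j) = 9 - 9*j + 4*k (l(k, j) = 8 + ((4*k - 9*j) + 1) = 8 + ((-9*j + 4*k) + 1) = 8 + (1 - 9*j + 4*k) = 9 - 9*j + 4*k)
(l(0, -8)*19)*((-5 + 15) + 31) = ((9 - 9*(-8) + 4*0)*19)*((-5 + 15) + 31) = ((9 + 72 + 0)*19)*(10 + 31) = (81*19)*41 = 1539*41 = 63099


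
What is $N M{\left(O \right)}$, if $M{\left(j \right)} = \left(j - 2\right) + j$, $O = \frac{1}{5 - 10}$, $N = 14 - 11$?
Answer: $- \frac{36}{5} \approx -7.2$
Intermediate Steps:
$N = 3$
$O = - \frac{1}{5}$ ($O = \frac{1}{-5} = - \frac{1}{5} \approx -0.2$)
$M{\left(j \right)} = -2 + 2 j$ ($M{\left(j \right)} = \left(-2 + j\right) + j = -2 + 2 j$)
$N M{\left(O \right)} = 3 \left(-2 + 2 \left(- \frac{1}{5}\right)\right) = 3 \left(-2 - \frac{2}{5}\right) = 3 \left(- \frac{12}{5}\right) = - \frac{36}{5}$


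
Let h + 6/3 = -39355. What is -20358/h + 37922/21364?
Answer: 107079137/46712386 ≈ 2.2923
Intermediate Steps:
h = -39357 (h = -2 - 39355 = -39357)
-20358/h + 37922/21364 = -20358/(-39357) + 37922/21364 = -20358*(-1/39357) + 37922*(1/21364) = 2262/4373 + 18961/10682 = 107079137/46712386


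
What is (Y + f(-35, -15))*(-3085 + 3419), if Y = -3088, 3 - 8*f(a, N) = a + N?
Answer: -4116717/4 ≈ -1.0292e+6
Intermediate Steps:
f(a, N) = 3/8 - N/8 - a/8 (f(a, N) = 3/8 - (a + N)/8 = 3/8 - (N + a)/8 = 3/8 + (-N/8 - a/8) = 3/8 - N/8 - a/8)
(Y + f(-35, -15))*(-3085 + 3419) = (-3088 + (3/8 - ⅛*(-15) - ⅛*(-35)))*(-3085 + 3419) = (-3088 + (3/8 + 15/8 + 35/8))*334 = (-3088 + 53/8)*334 = -24651/8*334 = -4116717/4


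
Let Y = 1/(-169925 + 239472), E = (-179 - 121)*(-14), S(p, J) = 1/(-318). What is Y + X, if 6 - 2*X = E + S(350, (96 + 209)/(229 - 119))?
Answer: -92754207341/44231892 ≈ -2097.0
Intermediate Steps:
S(p, J) = -1/318
E = 4200 (E = -300*(-14) = 4200)
X = -1333691/636 (X = 3 - (4200 - 1/318)/2 = 3 - ½*1335599/318 = 3 - 1335599/636 = -1333691/636 ≈ -2097.0)
Y = 1/69547 ≈ 1.4379e-5
Y + X = 1/69547 - 1333691/636 = -92754207341/44231892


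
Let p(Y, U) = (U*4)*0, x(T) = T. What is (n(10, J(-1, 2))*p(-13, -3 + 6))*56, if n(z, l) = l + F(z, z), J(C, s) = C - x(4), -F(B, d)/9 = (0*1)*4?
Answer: 0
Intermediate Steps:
F(B, d) = 0 (F(B, d) = -9*0*1*4 = -0*4 = -9*0 = 0)
J(C, s) = -4 + C (J(C, s) = C - 1*4 = C - 4 = -4 + C)
n(z, l) = l (n(z, l) = l + 0 = l)
p(Y, U) = 0 (p(Y, U) = (4*U)*0 = 0)
(n(10, J(-1, 2))*p(-13, -3 + 6))*56 = ((-4 - 1)*0)*56 = -5*0*56 = 0*56 = 0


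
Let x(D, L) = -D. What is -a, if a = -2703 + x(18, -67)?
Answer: 2721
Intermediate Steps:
a = -2721 (a = -2703 - 1*18 = -2703 - 18 = -2721)
-a = -1*(-2721) = 2721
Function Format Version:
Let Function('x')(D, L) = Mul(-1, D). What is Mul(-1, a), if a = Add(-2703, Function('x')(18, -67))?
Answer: 2721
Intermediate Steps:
a = -2721 (a = Add(-2703, Mul(-1, 18)) = Add(-2703, -18) = -2721)
Mul(-1, a) = Mul(-1, -2721) = 2721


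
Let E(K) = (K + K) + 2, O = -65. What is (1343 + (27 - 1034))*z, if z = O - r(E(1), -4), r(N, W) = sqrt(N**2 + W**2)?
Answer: -21840 - 1344*sqrt(2) ≈ -23741.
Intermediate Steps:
E(K) = 2 + 2*K (E(K) = 2*K + 2 = 2 + 2*K)
z = -65 - 4*sqrt(2) (z = -65 - sqrt((2 + 2*1)**2 + (-4)**2) = -65 - sqrt((2 + 2)**2 + 16) = -65 - sqrt(4**2 + 16) = -65 - sqrt(16 + 16) = -65 - sqrt(32) = -65 - 4*sqrt(2) ≈ -70.657)
(1343 + (27 - 1034))*z = (1343 + (27 - 1034))*(-65 - 4*sqrt(2)) = (1343 - 1007)*(-65 - 4*sqrt(2)) = 336*(-65 - 4*sqrt(2)) = -21840 - 1344*sqrt(2)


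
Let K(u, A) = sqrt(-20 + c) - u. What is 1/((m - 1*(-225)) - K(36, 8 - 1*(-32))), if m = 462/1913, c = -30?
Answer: 191206263/49987607695 + 3659569*I*sqrt(2)/49987607695 ≈ 0.0038251 + 0.00010353*I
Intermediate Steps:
m = 462/1913 (m = 462*(1/1913) = 462/1913 ≈ 0.24151)
K(u, A) = -u + 5*I*sqrt(2) (K(u, A) = sqrt(-20 - 30) - u = sqrt(-50) - u = 5*I*sqrt(2) - u = -u + 5*I*sqrt(2))
1/((m - 1*(-225)) - K(36, 8 - 1*(-32))) = 1/((462/1913 - 1*(-225)) - (-1*36 + 5*I*sqrt(2))) = 1/((462/1913 + 225) - (-36 + 5*I*sqrt(2))) = 1/(430887/1913 + (36 - 5*I*sqrt(2))) = 1/(499755/1913 - 5*I*sqrt(2))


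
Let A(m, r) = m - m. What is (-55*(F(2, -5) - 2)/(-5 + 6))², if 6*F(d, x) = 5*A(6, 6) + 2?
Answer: 75625/9 ≈ 8402.8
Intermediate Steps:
A(m, r) = 0
F(d, x) = ⅓ (F(d, x) = (5*0 + 2)/6 = (0 + 2)/6 = (⅙)*2 = ⅓)
(-55*(F(2, -5) - 2)/(-5 + 6))² = (-55*(⅓ - 2)/(-5 + 6))² = (-(-275)/(3*1))² = (-(-275)/3)² = (-55*(-5/3))² = (275/3)² = 75625/9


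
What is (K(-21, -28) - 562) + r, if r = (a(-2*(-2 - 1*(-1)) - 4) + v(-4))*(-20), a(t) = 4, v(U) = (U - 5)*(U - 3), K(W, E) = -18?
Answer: -1920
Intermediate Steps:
v(U) = (-5 + U)*(-3 + U)
r = -1340 (r = (4 + (15 + (-4)² - 8*(-4)))*(-20) = (4 + (15 + 16 + 32))*(-20) = (4 + 63)*(-20) = 67*(-20) = -1340)
(K(-21, -28) - 562) + r = (-18 - 562) - 1340 = -580 - 1340 = -1920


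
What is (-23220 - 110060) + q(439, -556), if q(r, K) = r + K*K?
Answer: 176295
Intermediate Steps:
q(r, K) = r + K²
(-23220 - 110060) + q(439, -556) = (-23220 - 110060) + (439 + (-556)²) = -133280 + (439 + 309136) = -133280 + 309575 = 176295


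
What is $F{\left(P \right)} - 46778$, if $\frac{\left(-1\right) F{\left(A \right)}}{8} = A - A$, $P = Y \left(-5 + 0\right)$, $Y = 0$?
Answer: $-46778$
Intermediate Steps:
$P = 0$ ($P = 0 \left(-5 + 0\right) = 0 \left(-5\right) = 0$)
$F{\left(A \right)} = 0$ ($F{\left(A \right)} = - 8 \left(A - A\right) = \left(-8\right) 0 = 0$)
$F{\left(P \right)} - 46778 = 0 - 46778 = -46778$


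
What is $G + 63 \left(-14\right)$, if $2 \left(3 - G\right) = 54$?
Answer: $-906$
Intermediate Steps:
$G = -24$ ($G = 3 - 27 = -24$)
$G + 63 \left(-14\right) = -24 + 63 \left(-14\right) = -24 - 882 = -906$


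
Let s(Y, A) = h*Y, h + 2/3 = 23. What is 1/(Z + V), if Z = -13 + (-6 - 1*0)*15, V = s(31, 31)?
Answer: 3/1768 ≈ 0.0016968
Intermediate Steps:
h = 67/3 (h = -⅔ + 23 = 67/3 ≈ 22.333)
s(Y, A) = 67*Y/3
V = 2077/3 (V = (67/3)*31 = 2077/3 ≈ 692.33)
Z = -103 (Z = -13 + (-6 + 0)*15 = -13 - 6*15 = -13 - 90 = -103)
1/(Z + V) = 1/(-103 + 2077/3) = 1/(1768/3) = 3/1768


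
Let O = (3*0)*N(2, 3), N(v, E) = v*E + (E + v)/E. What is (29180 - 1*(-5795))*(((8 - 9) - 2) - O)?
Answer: -104925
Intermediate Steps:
N(v, E) = E*v + (E + v)/E
O = 0 (O = (3*0)*(1 + 3*2 + 2/3) = 0*(1 + 6 + 2*(1/3)) = 0*(1 + 6 + 2/3) = 0*(23/3) = 0)
(29180 - 1*(-5795))*(((8 - 9) - 2) - O) = (29180 - 1*(-5795))*(((8 - 9) - 2) - 1*0) = (29180 + 5795)*((-1 - 2) + 0) = 34975*(-3 + 0) = 34975*(-3) = -104925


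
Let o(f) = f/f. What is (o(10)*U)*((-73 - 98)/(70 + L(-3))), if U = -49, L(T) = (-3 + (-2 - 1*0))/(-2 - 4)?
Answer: 50274/425 ≈ 118.29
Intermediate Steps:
L(T) = ⅚ (L(T) = (-3 + (-2 + 0))/(-6) = (-3 - 2)*(-⅙) = -5*(-⅙) = ⅚)
o(f) = 1
(o(10)*U)*((-73 - 98)/(70 + L(-3))) = (1*(-49))*((-73 - 98)/(70 + ⅚)) = -(-8379)/425/6 = -(-8379)*6/425 = -49*(-1026/425) = 50274/425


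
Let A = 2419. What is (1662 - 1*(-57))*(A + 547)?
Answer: 5098554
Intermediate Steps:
(1662 - 1*(-57))*(A + 547) = (1662 - 1*(-57))*(2419 + 547) = (1662 + 57)*2966 = 1719*2966 = 5098554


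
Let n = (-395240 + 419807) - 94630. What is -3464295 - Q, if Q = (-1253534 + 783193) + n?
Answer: -2923891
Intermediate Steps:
n = -70063 (n = 24567 - 94630 = -70063)
Q = -540404 (Q = (-1253534 + 783193) - 70063 = -470341 - 70063 = -540404)
-3464295 - Q = -3464295 - 1*(-540404) = -3464295 + 540404 = -2923891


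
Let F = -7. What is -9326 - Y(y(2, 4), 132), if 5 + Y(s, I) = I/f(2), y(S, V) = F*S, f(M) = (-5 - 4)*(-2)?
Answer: -27985/3 ≈ -9328.3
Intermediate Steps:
f(M) = 18 (f(M) = -9*(-2) = 18)
y(S, V) = -7*S
Y(s, I) = -5 + I/18
-9326 - Y(y(2, 4), 132) = -9326 - (-5 + (1/18)*132) = -9326 - (-5 + 22/3) = -9326 - 1*7/3 = -9326 - 7/3 = -27985/3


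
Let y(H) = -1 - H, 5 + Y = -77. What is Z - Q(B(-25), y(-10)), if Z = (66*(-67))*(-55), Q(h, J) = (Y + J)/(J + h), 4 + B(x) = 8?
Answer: 3161803/13 ≈ 2.4322e+5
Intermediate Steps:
Y = -82 (Y = -5 - 77 = -82)
B(x) = 4 (B(x) = -4 + 8 = 4)
Q(h, J) = (-82 + J)/(J + h)
Z = 243210 (Z = -4422*(-55) = 243210)
Z - Q(B(-25), y(-10)) = 243210 - (-82 + (-1 - 1*(-10)))/((-1 - 1*(-10)) + 4) = 243210 - (-82 + (-1 + 10))/((-1 + 10) + 4) = 243210 - (-82 + 9)/(9 + 4) = 243210 - (-73)/13 = 243210 - 1*(-73/13) = 243210 + 73/13 = 3161803/13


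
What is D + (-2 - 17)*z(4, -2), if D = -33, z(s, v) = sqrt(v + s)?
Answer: -33 - 19*sqrt(2) ≈ -59.870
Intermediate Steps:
z(s, v) = sqrt(s + v)
D + (-2 - 17)*z(4, -2) = -33 + (-2 - 17)*sqrt(4 - 2) = -33 - 19*sqrt(2)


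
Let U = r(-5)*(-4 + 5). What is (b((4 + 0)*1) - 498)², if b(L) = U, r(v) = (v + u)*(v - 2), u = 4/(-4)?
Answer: 207936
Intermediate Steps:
u = -1 (u = 4*(-¼) = -1)
r(v) = (-1 + v)*(-2 + v) (r(v) = (v - 1)*(v - 2) = (-1 + v)*(-2 + v))
U = 42 (U = (2 + (-5)² - 3*(-5))*(-4 + 5) = (2 + 25 + 15)*1 = 42*1 = 42)
b(L) = 42
(b((4 + 0)*1) - 498)² = (42 - 498)² = (-456)² = 207936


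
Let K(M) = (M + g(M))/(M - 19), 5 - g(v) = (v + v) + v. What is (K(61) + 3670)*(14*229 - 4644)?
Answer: -36914179/7 ≈ -5.2735e+6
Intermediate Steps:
g(v) = 5 - 3*v (g(v) = 5 - ((v + v) + v) = 5 - (2*v + v) = 5 - 3*v)
K(M) = (5 - 2*M)/(-19 + M) (K(M) = (M + (5 - 3*M))/(M - 19) = (5 - 2*M)/(-19 + M))
(K(61) + 3670)*(14*229 - 4644) = ((5 - 2*61)/(-19 + 61) + 3670)*(14*229 - 4644) = ((5 - 122)/42 + 3670)*(3206 - 4644) = ((1/42)*(-117) + 3670)*(-1438) = (-39/14 + 3670)*(-1438) = (51341/14)*(-1438) = -36914179/7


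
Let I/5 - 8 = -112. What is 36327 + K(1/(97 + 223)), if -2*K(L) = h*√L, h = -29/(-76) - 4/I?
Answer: 36327 - 1923*√5/395200 ≈ 36327.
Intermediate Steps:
I = -520 (I = 40 + 5*(-112) = 40 - 560 = -520)
h = 1923/4940 (h = -29/(-76) - 4/(-520) = -29*(-1/76) - 4*(-1/520) = 29/76 + 1/130 = 1923/4940 ≈ 0.38927)
K(L) = -1923*√L/9880
36327 + K(1/(97 + 223)) = 36327 - 1923/(9880*√(97 + 223)) = 36327 - 1923*√5/40/9880 = 36327 - 1923*√5/395200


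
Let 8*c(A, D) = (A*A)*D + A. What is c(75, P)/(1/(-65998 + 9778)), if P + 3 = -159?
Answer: 12806564625/2 ≈ 6.4033e+9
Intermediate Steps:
P = -162 (P = -3 - 159 = -162)
c(A, D) = A/8 + D*A²/8 (c(A, D) = ((A*A)*D + A)/8 = (A²*D + A)/8 = (D*A² + A)/8 = (A + D*A²)/8 = A/8 + D*A²/8)
c(75, P)/(1/(-65998 + 9778)) = ((⅛)*75*(1 + 75*(-162)))/(1/(-65998 + 9778)) = ((⅛)*75*(1 - 12150))/(1/(-56220)) = ((⅛)*75*(-12149))/(-1/56220) = -911175/8*(-56220) = 12806564625/2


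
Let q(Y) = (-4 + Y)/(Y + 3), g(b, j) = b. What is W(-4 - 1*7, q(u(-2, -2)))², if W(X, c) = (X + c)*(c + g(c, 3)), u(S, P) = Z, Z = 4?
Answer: 0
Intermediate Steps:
u(S, P) = 4
q(Y) = (-4 + Y)/(3 + Y)
W(X, c) = 2*c*(X + c) (W(X, c) = (X + c)*(c + c) = (X + c)*(2*c) = 2*c*(X + c))
W(-4 - 1*7, q(u(-2, -2)))² = (2*((-4 + 4)/(3 + 4))*((-4 - 1*7) + (-4 + 4)/(3 + 4)))² = (2*(0/7)*((-4 - 7) + 0/7))² = (2*((⅐)*0)*(-11 + (⅐)*0))² = (2*0*(-11 + 0))² = (2*0*(-11))² = 0² = 0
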